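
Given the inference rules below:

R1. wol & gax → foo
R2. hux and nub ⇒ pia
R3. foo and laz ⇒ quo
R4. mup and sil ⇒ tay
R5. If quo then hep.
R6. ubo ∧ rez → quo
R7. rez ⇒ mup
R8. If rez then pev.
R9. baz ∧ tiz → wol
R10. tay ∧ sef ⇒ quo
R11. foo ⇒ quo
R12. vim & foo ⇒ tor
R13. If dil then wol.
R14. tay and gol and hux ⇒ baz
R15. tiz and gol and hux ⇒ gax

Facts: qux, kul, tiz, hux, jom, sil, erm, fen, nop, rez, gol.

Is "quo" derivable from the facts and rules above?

mup  (by R7: rez)
gax  (by R15: tiz, gol, hux)
tay  (by R4: mup, sil)
baz  (by R14: tay, gol, hux)
wol  (by R9: baz, tiz)
foo  (by R1: wol, gax)
quo  (by R11: foo)

Yes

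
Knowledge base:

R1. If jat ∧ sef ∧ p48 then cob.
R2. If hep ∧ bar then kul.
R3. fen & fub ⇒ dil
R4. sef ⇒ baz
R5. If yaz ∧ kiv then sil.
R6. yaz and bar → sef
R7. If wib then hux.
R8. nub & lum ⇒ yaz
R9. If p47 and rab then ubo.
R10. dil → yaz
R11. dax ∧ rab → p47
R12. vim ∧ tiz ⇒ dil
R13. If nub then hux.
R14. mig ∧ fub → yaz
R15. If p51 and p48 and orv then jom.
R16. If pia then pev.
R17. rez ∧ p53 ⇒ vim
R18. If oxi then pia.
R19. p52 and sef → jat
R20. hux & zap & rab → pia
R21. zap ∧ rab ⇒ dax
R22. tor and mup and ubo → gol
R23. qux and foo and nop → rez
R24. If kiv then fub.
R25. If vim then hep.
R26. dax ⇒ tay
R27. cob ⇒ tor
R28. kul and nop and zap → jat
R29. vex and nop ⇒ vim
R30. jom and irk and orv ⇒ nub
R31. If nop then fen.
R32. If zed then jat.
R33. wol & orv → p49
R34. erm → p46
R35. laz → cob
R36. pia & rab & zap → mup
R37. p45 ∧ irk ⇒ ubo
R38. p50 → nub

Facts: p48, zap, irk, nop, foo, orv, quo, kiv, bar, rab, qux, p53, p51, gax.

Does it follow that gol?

Yes

jom  (by R15: p51, p48, orv)
dax  (by R21: zap, rab)
rez  (by R23: qux, foo, nop)
fub  (by R24: kiv)
nub  (by R30: jom, irk, orv)
fen  (by R31: nop)
dil  (by R3: fen, fub)
yaz  (by R10: dil)
p47  (by R11: dax, rab)
hux  (by R13: nub)
vim  (by R17: rez, p53)
pia  (by R20: hux, zap, rab)
hep  (by R25: vim)
mup  (by R36: pia, rab, zap)
kul  (by R2: hep, bar)
sef  (by R6: yaz, bar)
ubo  (by R9: p47, rab)
jat  (by R28: kul, nop, zap)
cob  (by R1: jat, sef, p48)
tor  (by R27: cob)
gol  (by R22: tor, mup, ubo)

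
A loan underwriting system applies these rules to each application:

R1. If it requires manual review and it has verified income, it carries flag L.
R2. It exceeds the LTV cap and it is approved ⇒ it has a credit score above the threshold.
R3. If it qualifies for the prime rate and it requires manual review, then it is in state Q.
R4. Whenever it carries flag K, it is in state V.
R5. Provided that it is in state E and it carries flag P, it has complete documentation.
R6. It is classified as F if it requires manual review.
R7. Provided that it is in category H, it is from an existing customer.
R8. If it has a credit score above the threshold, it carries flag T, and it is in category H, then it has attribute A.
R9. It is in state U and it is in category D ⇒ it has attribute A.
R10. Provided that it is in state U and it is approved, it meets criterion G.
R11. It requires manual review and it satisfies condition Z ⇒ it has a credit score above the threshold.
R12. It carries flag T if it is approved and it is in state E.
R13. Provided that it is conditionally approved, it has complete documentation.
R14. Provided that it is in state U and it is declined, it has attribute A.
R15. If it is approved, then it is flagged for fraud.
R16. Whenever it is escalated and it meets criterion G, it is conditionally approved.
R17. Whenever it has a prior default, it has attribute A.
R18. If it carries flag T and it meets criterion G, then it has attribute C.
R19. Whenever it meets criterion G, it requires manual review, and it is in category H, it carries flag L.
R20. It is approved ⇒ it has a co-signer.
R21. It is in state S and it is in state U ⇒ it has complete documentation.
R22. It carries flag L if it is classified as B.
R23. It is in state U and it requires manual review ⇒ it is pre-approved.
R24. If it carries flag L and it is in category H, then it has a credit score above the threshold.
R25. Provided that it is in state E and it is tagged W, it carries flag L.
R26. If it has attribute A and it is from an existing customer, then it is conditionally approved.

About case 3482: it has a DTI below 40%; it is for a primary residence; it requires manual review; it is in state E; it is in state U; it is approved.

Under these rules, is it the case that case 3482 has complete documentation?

No

Forward chaining from the given facts derives: is classified as F, meets criterion G, carries flag T, is flagged for fraud, has attribute C, has a co-signer, is pre-approved.
Rules concluding "it has complete documentation": R5 needs "it carries flag P"; R13 needs "it is conditionally approved"; R21 needs "it is in state S" — none of these are established.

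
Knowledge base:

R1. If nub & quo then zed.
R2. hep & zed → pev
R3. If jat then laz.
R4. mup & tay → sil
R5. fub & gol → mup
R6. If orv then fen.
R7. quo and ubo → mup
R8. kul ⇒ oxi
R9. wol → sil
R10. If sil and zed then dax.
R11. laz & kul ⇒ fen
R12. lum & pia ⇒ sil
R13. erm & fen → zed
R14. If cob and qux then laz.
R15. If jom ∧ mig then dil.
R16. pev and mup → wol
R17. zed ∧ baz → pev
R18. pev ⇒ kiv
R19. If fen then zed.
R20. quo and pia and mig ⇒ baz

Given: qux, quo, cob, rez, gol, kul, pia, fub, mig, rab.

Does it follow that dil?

Forward chaining from the given facts derives: mup, oxi, laz, baz, fen, zed, pev, kiv, wol, sil, dax.
The only rule concluding dil is R15, which needs jom; that is never established.

No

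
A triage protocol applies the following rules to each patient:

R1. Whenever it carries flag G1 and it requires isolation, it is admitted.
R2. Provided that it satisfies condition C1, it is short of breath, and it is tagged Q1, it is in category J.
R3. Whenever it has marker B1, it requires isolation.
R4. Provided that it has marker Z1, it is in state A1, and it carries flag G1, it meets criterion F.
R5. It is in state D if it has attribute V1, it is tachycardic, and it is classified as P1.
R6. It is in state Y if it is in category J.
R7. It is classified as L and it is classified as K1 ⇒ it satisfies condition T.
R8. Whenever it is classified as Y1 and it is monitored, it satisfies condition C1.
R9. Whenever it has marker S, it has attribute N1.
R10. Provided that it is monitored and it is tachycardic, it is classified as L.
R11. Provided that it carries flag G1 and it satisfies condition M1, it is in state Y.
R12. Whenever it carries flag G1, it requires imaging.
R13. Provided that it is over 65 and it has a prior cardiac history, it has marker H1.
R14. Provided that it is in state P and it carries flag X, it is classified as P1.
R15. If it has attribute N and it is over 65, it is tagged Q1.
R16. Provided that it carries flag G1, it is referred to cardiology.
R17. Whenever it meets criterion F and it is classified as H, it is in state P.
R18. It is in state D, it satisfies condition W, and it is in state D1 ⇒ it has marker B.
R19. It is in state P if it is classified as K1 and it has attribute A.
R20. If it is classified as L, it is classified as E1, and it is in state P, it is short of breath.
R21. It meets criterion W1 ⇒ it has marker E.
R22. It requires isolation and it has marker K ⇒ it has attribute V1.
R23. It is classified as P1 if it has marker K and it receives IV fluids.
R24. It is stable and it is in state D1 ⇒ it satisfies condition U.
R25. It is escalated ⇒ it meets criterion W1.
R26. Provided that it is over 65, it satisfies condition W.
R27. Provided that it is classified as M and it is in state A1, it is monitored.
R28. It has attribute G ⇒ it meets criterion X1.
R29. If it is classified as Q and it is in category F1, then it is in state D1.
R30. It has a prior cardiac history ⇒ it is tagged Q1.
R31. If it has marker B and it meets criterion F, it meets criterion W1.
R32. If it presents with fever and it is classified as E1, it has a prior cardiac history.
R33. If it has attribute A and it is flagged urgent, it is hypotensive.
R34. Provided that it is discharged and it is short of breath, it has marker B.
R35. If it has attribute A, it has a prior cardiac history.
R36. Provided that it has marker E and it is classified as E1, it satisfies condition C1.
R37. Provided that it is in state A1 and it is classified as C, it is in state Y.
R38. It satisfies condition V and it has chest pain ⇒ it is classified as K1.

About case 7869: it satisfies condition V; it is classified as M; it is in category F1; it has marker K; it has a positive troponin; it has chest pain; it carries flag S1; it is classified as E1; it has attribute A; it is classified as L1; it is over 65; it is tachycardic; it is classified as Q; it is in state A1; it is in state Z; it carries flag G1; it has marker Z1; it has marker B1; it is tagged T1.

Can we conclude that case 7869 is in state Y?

No

Forward chaining from the given facts derives: requires isolation, meets criterion F, requires imaging, is referred to cardiology, has attribute V1, satisfies condition W, is monitored, is in state D1, has a prior cardiac history, is classified as K1, is admitted, is classified as L, has marker H1, is in state P, is short of breath, is tagged Q1, satisfies condition T.
Rules concluding "it is in state Y": R6 needs "it is in category J"; R11 needs "it satisfies condition M1"; R37 needs "it is classified as C" — none of these are established.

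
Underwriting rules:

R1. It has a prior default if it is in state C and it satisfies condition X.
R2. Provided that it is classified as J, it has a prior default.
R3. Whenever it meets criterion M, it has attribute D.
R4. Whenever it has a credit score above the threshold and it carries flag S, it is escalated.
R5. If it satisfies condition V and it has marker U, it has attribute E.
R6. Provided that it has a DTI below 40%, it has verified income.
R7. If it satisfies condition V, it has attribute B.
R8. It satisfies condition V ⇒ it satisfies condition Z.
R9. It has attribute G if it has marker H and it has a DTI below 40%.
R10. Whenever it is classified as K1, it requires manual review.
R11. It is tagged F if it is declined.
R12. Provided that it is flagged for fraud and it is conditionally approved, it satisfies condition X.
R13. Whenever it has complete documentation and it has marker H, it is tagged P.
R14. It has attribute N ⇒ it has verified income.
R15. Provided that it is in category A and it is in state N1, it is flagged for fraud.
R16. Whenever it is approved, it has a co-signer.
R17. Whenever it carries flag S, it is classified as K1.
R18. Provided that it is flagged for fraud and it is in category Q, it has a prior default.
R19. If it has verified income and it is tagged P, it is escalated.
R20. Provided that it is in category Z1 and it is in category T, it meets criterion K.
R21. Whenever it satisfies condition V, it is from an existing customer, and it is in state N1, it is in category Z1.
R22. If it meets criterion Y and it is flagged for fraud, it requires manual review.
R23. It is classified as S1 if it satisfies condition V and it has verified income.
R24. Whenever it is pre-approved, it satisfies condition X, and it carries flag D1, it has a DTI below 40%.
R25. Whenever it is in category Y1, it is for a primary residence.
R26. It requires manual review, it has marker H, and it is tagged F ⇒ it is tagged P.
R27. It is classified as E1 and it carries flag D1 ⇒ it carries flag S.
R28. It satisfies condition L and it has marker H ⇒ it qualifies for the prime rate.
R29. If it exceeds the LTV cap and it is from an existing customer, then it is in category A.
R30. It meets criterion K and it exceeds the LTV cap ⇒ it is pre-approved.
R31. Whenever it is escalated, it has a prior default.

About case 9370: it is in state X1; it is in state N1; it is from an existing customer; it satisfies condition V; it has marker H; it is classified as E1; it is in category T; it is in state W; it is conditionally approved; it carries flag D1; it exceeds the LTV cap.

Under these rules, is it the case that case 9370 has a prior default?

Forward chaining from the given facts derives: has attribute B, satisfies condition Z, is in category Z1, carries flag S, is in category A, is flagged for fraud, is classified as K1, meets criterion K, is pre-approved, requires manual review, satisfies condition X, has a DTI below 40%, has verified income, has attribute G, is classified as S1.
Rules concluding "it has a prior default": R1 needs "it is in state C"; R2 needs "it is classified as J"; R18 needs "it is in category Q"; R31 needs "it is escalated" — none of these are established.

No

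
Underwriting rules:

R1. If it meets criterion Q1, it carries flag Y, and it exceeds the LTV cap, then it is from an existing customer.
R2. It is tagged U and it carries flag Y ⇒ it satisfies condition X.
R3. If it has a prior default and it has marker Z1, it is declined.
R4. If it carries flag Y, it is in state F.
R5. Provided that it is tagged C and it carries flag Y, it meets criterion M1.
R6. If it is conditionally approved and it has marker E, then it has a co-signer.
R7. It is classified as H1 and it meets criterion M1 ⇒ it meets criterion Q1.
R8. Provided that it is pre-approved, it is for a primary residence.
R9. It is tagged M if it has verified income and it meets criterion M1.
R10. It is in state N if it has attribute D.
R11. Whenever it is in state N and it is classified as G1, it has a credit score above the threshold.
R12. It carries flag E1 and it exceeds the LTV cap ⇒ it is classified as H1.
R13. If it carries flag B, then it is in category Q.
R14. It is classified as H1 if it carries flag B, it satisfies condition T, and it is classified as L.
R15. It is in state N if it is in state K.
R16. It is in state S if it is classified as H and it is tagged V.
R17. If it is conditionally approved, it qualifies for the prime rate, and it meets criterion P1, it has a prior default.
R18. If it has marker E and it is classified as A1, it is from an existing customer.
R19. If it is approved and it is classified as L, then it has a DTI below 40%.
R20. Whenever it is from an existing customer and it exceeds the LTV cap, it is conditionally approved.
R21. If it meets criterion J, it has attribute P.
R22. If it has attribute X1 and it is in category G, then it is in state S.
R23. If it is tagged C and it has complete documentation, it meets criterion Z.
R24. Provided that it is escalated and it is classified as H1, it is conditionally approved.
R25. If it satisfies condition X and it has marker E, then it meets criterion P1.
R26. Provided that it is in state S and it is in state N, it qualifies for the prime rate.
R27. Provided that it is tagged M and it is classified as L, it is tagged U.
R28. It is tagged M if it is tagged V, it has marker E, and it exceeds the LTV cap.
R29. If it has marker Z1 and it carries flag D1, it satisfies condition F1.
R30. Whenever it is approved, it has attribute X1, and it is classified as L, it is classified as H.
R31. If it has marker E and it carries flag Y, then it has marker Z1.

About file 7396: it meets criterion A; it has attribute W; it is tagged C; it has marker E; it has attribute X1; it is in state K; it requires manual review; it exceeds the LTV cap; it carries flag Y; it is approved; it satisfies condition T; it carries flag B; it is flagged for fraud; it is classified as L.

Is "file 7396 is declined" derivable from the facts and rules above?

Forward chaining from the given facts derives: is in state F, meets criterion M1, is in category Q, is classified as H1, is in state N, has a DTI below 40%, is classified as H, has marker Z1, meets criterion Q1, is from an existing customer, is conditionally approved, has a co-signer.
The only rule concluding "it is declined" is R3, which needs "it has a prior default"; that is never established.

No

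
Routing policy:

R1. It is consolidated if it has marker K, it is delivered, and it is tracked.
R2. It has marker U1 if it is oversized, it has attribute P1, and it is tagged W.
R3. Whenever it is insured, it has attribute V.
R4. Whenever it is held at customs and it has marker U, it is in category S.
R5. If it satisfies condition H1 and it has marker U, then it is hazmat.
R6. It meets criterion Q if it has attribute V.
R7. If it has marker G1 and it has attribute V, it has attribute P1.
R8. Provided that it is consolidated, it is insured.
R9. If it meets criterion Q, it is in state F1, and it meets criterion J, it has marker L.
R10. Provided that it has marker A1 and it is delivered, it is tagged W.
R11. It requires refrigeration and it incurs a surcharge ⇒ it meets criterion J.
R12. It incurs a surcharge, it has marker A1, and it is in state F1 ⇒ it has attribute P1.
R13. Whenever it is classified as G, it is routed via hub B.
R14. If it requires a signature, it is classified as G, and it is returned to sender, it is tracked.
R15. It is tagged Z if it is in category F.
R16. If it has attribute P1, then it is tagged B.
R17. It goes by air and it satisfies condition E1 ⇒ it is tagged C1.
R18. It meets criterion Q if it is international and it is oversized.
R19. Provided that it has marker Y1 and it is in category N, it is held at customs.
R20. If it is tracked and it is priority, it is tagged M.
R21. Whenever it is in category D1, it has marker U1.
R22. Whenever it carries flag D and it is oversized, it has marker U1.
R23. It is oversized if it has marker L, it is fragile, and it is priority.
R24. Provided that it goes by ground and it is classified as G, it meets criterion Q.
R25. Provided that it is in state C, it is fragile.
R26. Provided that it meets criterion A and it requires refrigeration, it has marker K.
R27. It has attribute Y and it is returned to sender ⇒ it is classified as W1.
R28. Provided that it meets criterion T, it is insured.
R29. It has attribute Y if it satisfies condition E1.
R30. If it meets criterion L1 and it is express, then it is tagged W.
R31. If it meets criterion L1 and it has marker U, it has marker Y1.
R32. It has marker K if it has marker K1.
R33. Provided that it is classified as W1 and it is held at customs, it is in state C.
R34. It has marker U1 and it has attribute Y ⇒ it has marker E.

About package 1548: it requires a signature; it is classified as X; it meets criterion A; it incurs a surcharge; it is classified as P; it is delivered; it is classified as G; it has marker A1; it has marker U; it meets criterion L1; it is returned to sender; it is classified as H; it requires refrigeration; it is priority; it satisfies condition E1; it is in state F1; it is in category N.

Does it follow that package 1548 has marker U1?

By R10 (it has marker A1, it is delivered): it is tagged W.
By R11 (it requires refrigeration, it incurs a surcharge): it meets criterion J.
By R12 (it incurs a surcharge, it has marker A1, it is in state F1): it has attribute P1.
By R14 (it requires a signature, it is classified as G, it is returned to sender): it is tracked.
By R26 (it meets criterion A, it requires refrigeration): it has marker K.
By R29 (it satisfies condition E1): it has attribute Y.
By R31 (it meets criterion L1, it has marker U): it has marker Y1.
By R1 (it has marker K, it is delivered, it is tracked): it is consolidated.
By R8 (it is consolidated): it is insured.
By R19 (it has marker Y1, it is in category N): it is held at customs.
By R27 (it has attribute Y, it is returned to sender): it is classified as W1.
By R33 (it is classified as W1, it is held at customs): it is in state C.
By R3 (it is insured): it has attribute V.
By R6 (it has attribute V): it meets criterion Q.
By R9 (it meets criterion Q, it is in state F1, it meets criterion J): it has marker L.
By R25 (it is in state C): it is fragile.
By R23 (it has marker L, it is fragile, it is priority): it is oversized.
By R2 (it is oversized, it has attribute P1, it is tagged W): it has marker U1.

Yes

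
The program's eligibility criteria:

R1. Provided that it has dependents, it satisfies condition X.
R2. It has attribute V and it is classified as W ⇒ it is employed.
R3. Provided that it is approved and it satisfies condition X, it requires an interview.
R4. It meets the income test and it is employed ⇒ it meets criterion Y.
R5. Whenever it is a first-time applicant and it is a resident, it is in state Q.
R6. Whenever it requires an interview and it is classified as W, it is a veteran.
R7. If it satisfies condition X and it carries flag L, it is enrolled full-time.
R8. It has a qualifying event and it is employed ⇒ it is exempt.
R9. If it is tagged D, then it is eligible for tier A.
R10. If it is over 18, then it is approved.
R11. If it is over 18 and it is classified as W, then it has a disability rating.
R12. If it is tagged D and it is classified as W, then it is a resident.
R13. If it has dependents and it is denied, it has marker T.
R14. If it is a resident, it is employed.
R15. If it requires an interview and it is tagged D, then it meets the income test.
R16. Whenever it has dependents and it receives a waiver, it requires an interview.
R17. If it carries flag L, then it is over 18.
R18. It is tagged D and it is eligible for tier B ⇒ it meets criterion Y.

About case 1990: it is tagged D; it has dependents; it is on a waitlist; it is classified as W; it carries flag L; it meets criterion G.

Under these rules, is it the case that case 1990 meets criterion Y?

By R1 (it has dependents): it satisfies condition X.
By R12 (it is tagged D, it is classified as W): it is a resident.
By R14 (it is a resident): it is employed.
By R17 (it carries flag L): it is over 18.
By R10 (it is over 18): it is approved.
By R3 (it is approved, it satisfies condition X): it requires an interview.
By R15 (it requires an interview, it is tagged D): it meets the income test.
By R4 (it meets the income test, it is employed): it meets criterion Y.

Yes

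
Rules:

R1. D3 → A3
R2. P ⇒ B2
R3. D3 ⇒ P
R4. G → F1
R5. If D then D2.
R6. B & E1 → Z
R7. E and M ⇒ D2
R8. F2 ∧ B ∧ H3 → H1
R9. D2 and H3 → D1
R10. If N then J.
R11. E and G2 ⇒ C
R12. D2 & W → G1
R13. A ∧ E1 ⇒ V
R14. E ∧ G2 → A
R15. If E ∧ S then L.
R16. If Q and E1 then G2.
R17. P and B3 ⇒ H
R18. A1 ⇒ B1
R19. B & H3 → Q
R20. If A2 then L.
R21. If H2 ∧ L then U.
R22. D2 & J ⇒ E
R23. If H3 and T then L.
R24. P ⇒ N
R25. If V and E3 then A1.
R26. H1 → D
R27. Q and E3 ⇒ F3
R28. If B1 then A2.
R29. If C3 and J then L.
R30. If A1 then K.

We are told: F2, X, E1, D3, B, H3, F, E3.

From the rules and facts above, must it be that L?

P  (by R3: D3)
H1  (by R8: F2, B, H3)
Q  (by R19: B, H3)
N  (by R24: P)
D  (by R26: H1)
D2  (by R5: D)
J  (by R10: N)
G2  (by R16: Q, E1)
E  (by R22: D2, J)
A  (by R14: E, G2)
V  (by R13: A, E1)
A1  (by R25: V, E3)
B1  (by R18: A1)
A2  (by R28: B1)
L  (by R20: A2)

Yes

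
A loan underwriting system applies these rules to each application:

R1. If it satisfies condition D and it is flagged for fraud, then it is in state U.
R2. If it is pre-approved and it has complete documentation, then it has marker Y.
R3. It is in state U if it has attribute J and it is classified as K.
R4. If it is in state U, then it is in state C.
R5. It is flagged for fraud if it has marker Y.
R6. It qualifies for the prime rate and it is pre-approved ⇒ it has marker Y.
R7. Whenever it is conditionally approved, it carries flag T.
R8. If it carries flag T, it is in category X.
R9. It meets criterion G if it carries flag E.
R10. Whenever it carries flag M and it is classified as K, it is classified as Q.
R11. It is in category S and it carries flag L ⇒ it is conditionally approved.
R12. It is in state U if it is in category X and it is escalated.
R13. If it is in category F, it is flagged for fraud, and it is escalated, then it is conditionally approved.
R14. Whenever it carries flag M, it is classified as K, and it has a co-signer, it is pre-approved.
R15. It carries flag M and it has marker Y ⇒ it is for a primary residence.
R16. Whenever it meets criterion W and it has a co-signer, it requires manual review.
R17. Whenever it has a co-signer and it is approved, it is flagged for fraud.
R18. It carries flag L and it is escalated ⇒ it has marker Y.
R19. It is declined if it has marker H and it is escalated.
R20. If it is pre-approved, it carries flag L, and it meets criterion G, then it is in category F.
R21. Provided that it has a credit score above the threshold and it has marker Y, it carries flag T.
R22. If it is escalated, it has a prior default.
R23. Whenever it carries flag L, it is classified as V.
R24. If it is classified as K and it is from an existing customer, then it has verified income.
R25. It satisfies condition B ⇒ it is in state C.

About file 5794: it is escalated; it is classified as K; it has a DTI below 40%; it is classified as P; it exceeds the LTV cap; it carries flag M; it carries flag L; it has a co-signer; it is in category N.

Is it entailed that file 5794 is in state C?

Forward chaining from the given facts derives: is classified as Q, is pre-approved, has marker Y, has a prior default, is classified as V, is flagged for fraud, is for a primary residence.
Rules concluding "it is in state C": R4 needs "it is in state U"; R25 needs "it satisfies condition B" — none of these are established.

No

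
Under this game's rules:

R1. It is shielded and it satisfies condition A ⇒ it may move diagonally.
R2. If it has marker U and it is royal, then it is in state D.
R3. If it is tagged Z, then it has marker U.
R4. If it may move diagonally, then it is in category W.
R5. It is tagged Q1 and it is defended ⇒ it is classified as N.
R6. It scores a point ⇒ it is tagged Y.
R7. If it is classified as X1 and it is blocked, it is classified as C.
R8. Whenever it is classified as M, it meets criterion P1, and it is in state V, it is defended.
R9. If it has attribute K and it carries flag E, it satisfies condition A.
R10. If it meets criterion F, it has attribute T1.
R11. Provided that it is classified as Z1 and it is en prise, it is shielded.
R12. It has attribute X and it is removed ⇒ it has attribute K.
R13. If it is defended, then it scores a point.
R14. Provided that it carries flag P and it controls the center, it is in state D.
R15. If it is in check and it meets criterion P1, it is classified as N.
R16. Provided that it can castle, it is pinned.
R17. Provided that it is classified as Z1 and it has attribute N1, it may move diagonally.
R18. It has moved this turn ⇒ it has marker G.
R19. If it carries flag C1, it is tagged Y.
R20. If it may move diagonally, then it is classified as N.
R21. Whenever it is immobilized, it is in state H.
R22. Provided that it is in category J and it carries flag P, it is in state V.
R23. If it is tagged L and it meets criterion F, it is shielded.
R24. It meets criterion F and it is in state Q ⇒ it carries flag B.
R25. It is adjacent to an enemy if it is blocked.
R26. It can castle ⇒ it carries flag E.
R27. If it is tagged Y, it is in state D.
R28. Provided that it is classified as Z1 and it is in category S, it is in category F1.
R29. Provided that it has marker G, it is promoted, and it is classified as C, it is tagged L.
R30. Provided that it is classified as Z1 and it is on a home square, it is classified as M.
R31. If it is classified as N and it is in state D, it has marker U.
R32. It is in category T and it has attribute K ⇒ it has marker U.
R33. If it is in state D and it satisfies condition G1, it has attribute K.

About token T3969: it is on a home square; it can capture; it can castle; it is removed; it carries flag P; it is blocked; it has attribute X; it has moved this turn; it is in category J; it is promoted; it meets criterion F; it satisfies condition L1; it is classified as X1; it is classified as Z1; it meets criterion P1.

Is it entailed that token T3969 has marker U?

By R7 (it is classified as X1, it is blocked): it is classified as C.
By R12 (it has attribute X, it is removed): it has attribute K.
By R18 (it has moved this turn): it has marker G.
By R22 (it is in category J, it carries flag P): it is in state V.
By R26 (it can castle): it carries flag E.
By R29 (it has marker G, it is promoted, it is classified as C): it is tagged L.
By R30 (it is classified as Z1, it is on a home square): it is classified as M.
By R8 (it is classified as M, it meets criterion P1, it is in state V): it is defended.
By R9 (it has attribute K, it carries flag E): it satisfies condition A.
By R13 (it is defended): it scores a point.
By R23 (it is tagged L, it meets criterion F): it is shielded.
By R1 (it is shielded, it satisfies condition A): it may move diagonally.
By R6 (it scores a point): it is tagged Y.
By R20 (it may move diagonally): it is classified as N.
By R27 (it is tagged Y): it is in state D.
By R31 (it is classified as N, it is in state D): it has marker U.

Yes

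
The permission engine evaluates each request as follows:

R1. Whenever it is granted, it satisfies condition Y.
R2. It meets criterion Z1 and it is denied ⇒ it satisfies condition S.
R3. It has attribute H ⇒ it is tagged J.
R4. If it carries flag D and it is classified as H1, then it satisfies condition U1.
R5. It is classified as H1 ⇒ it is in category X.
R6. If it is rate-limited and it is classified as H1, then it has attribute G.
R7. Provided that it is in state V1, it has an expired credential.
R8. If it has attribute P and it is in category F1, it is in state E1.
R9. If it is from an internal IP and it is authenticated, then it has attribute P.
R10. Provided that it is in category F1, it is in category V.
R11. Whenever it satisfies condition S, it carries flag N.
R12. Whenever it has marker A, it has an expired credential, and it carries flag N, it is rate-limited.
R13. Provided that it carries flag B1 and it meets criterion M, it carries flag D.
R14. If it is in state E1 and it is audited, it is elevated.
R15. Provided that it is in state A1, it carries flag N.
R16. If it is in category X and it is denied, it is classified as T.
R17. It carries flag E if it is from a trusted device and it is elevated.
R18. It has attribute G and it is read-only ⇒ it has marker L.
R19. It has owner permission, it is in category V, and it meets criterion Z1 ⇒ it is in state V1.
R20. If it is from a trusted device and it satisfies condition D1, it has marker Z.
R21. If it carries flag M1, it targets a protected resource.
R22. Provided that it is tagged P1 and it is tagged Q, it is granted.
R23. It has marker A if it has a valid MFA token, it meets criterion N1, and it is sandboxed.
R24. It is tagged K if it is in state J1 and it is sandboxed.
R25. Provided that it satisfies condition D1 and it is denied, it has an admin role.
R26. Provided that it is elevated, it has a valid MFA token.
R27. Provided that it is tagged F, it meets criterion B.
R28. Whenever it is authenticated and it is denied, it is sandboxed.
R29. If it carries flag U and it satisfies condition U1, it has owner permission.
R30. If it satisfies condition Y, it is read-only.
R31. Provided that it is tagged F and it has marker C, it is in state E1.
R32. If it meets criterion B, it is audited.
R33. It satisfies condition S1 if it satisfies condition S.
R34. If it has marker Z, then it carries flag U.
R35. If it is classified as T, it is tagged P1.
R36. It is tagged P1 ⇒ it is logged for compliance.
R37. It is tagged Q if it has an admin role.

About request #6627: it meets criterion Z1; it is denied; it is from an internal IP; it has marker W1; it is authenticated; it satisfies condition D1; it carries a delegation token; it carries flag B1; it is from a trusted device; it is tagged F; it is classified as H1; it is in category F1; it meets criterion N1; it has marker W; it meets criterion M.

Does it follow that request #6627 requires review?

Forward chaining from the given facts derives: satisfies condition S, is in category X, has attribute P, is in category V, carries flag N, carries flag D, is classified as T, has marker Z, has an admin role, meets criterion B, is sandboxed, is audited, satisfies condition S1, carries flag U, is tagged P1, is logged for compliance, is tagged Q, satisfies condition U1, is in state E1, is elevated, carries flag E, is granted, has a valid MFA token, has owner permission, satisfies condition Y, is in state V1, has marker A, is read-only, has an expired credential, is rate-limited, has attribute G, has marker L.
No rule has "it requires review" as its conclusion, and it is not among the given facts.

No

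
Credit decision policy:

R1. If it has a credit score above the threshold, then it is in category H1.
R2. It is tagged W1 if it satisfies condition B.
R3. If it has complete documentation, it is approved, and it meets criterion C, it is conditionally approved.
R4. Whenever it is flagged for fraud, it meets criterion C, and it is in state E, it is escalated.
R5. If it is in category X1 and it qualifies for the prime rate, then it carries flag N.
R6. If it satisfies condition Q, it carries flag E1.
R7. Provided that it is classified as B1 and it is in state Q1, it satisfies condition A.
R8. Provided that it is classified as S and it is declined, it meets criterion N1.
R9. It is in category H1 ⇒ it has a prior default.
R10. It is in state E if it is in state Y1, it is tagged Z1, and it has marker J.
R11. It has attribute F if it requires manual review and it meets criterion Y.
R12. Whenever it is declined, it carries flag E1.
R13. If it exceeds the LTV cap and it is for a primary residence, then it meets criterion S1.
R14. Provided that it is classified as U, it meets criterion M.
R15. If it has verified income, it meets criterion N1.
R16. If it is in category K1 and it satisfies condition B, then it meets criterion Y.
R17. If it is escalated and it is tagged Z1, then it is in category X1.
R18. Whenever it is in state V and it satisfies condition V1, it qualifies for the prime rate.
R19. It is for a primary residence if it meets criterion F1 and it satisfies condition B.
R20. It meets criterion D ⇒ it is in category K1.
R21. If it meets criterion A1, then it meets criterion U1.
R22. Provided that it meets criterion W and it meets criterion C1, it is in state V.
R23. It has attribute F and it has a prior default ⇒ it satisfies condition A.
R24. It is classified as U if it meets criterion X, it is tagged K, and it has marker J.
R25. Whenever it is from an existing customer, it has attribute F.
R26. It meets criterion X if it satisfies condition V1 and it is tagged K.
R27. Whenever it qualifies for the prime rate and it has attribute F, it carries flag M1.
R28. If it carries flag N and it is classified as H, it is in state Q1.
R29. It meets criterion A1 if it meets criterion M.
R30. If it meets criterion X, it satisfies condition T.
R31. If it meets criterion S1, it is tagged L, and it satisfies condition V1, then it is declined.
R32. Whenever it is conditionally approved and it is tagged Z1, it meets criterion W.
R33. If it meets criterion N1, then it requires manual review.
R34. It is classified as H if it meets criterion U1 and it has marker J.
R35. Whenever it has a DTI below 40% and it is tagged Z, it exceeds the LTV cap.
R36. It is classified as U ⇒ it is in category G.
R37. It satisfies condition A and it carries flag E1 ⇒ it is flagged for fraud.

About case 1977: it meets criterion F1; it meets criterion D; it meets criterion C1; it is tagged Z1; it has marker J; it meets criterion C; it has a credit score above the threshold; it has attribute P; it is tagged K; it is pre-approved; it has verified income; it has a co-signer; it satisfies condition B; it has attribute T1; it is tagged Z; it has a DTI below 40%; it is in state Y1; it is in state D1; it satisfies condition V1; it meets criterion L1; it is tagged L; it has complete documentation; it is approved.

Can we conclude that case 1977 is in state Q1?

By R1 (it has a credit score above the threshold): it is in category H1.
By R3 (it has complete documentation, it is approved, it meets criterion C): it is conditionally approved.
By R9 (it is in category H1): it has a prior default.
By R10 (it is in state Y1, it is tagged Z1, it has marker J): it is in state E.
By R15 (it has verified income): it meets criterion N1.
By R19 (it meets criterion F1, it satisfies condition B): it is for a primary residence.
By R20 (it meets criterion D): it is in category K1.
By R26 (it satisfies condition V1, it is tagged K): it meets criterion X.
By R32 (it is conditionally approved, it is tagged Z1): it meets criterion W.
By R33 (it meets criterion N1): it requires manual review.
By R35 (it has a DTI below 40%, it is tagged Z): it exceeds the LTV cap.
By R13 (it exceeds the LTV cap, it is for a primary residence): it meets criterion S1.
By R16 (it is in category K1, it satisfies condition B): it meets criterion Y.
By R22 (it meets criterion W, it meets criterion C1): it is in state V.
By R24 (it meets criterion X, it is tagged K, it has marker J): it is classified as U.
By R31 (it meets criterion S1, it is tagged L, it satisfies condition V1): it is declined.
By R11 (it requires manual review, it meets criterion Y): it has attribute F.
By R12 (it is declined): it carries flag E1.
By R14 (it is classified as U): it meets criterion M.
By R18 (it is in state V, it satisfies condition V1): it qualifies for the prime rate.
By R23 (it has attribute F, it has a prior default): it satisfies condition A.
By R29 (it meets criterion M): it meets criterion A1.
By R37 (it satisfies condition A, it carries flag E1): it is flagged for fraud.
By R4 (it is flagged for fraud, it meets criterion C, it is in state E): it is escalated.
By R17 (it is escalated, it is tagged Z1): it is in category X1.
By R21 (it meets criterion A1): it meets criterion U1.
By R34 (it meets criterion U1, it has marker J): it is classified as H.
By R5 (it is in category X1, it qualifies for the prime rate): it carries flag N.
By R28 (it carries flag N, it is classified as H): it is in state Q1.

Yes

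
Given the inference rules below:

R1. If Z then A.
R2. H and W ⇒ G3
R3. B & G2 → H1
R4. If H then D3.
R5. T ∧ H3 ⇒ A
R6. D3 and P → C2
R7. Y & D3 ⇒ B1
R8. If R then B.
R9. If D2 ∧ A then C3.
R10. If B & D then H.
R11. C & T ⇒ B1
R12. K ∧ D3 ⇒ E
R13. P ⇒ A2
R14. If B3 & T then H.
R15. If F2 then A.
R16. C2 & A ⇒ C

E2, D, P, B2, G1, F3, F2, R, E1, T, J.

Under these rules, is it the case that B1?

B  (by R8: R)
H  (by R10: B, D)
A  (by R15: F2)
D3  (by R4: H)
C2  (by R6: D3, P)
C  (by R16: C2, A)
B1  (by R11: C, T)

Yes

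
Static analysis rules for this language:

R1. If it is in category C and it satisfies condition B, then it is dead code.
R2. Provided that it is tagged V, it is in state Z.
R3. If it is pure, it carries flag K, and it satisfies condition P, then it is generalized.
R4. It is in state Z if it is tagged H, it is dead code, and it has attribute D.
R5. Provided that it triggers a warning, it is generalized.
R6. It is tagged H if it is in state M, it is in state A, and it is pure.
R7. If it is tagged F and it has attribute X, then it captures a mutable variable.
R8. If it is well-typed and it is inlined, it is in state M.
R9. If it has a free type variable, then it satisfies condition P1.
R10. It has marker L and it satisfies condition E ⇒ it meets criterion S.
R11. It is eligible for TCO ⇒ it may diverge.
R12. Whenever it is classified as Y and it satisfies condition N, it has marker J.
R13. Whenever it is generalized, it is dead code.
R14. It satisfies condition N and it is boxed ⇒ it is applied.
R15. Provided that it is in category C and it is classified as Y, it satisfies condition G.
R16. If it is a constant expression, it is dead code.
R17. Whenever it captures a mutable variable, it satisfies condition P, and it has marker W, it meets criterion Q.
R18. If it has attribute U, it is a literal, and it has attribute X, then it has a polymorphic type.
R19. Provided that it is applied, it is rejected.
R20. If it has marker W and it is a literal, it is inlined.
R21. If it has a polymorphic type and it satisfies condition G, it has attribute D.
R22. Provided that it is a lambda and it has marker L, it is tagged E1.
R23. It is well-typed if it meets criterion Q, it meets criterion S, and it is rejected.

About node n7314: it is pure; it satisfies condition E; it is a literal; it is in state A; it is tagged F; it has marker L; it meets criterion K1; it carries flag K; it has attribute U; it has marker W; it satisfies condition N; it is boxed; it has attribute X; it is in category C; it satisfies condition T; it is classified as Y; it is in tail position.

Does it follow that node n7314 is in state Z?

Forward chaining from the given facts derives: captures a mutable variable, meets criterion S, has marker J, is applied, satisfies condition G, has a polymorphic type, is rejected, is inlined, has attribute D.
Rules concluding "it is in state Z": R2 needs "it is tagged V"; R4 needs "it is tagged H" — none of these are established.

No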